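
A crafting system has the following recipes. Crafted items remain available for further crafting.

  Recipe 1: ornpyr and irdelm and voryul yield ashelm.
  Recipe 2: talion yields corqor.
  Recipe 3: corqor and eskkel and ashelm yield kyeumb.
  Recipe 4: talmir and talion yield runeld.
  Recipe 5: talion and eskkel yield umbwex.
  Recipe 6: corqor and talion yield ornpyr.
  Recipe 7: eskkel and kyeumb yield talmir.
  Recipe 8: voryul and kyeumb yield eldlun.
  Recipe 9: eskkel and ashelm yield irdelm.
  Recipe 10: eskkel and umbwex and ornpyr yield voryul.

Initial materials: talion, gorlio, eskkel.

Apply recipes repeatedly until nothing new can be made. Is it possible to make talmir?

No

talmir would need eskkel and kyeumb (Recipe 7), but kyeumb is never obtained.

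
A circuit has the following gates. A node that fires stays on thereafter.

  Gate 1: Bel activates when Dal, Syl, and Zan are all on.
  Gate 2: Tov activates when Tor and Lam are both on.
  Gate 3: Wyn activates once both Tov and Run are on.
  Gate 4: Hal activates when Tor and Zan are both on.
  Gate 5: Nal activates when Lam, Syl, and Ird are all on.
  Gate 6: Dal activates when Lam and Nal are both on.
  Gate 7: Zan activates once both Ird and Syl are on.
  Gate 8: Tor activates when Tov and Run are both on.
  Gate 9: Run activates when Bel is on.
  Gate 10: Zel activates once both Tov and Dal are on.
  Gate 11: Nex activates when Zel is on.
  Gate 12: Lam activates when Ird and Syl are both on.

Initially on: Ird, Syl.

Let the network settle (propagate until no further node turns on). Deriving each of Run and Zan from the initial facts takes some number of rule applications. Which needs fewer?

Zan

Zan: Ird and Syl are on, so Zan activates (Gate 7). [1 rule application]
Run: Gate 7: Ird and Syl on → Zan on. Gate 12: Ird and Syl on → Lam on. Lam, Syl, and Ird are on, so Nal activates (Gate 5). Lam and Nal are on, so Dal activates (Gate 6). Dal, Syl, and Zan are on, so Bel activates (Gate 1). Gate 9: Bel on → Run on. [6 rule applications]
Zan needs fewer.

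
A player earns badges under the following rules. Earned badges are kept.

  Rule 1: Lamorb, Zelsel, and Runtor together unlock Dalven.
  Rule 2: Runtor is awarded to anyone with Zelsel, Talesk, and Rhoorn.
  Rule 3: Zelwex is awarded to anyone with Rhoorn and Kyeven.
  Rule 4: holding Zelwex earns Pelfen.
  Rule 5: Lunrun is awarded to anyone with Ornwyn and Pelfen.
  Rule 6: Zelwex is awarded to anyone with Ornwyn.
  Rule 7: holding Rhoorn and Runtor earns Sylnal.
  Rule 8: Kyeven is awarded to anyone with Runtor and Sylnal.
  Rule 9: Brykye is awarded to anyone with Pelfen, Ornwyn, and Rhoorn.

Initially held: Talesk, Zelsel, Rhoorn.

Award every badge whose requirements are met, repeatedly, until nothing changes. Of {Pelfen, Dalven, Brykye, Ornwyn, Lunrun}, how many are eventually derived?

With Zelsel, Talesk, and Rhoorn, Runtor is earned (Rule 2).
With Rhoorn and Runtor, Sylnal is earned (Rule 7).
With Runtor and Sylnal, Kyeven is earned (Rule 8).
With Rhoorn and Kyeven, Zelwex is earned (Rule 3).
With Zelwex, Pelfen is earned (Rule 4).
Pelfen: reached.
Dalven would need Lamorb, Zelsel, and Runtor (Rule 1), but Lamorb is never earned.
Brykye would need Pelfen, Ornwyn, and Rhoorn (Rule 9), but Ornwyn is never earned.
No rule produces Ornwyn, and it is not given.
Lunrun would need Ornwyn and Pelfen (Rule 5), but Ornwyn is never earned.
Reached: Pelfen — 1 of the 5.

1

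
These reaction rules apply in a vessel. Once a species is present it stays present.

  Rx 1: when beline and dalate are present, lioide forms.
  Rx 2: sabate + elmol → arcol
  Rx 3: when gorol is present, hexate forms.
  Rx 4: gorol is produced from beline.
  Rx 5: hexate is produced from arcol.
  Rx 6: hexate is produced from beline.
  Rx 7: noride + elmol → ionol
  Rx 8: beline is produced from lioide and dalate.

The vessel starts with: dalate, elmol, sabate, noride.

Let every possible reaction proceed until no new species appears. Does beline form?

No

beline would need lioide and dalate (Rx 8), but lioide never forms.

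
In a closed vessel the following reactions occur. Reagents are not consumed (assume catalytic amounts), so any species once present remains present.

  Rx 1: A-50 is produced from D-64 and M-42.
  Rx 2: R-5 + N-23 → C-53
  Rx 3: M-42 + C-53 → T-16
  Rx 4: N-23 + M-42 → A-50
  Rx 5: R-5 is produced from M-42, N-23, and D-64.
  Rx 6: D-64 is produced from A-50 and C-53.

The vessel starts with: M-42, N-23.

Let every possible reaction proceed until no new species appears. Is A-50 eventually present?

N-23 and M-42 present → A-50 forms (Rx 4).

Yes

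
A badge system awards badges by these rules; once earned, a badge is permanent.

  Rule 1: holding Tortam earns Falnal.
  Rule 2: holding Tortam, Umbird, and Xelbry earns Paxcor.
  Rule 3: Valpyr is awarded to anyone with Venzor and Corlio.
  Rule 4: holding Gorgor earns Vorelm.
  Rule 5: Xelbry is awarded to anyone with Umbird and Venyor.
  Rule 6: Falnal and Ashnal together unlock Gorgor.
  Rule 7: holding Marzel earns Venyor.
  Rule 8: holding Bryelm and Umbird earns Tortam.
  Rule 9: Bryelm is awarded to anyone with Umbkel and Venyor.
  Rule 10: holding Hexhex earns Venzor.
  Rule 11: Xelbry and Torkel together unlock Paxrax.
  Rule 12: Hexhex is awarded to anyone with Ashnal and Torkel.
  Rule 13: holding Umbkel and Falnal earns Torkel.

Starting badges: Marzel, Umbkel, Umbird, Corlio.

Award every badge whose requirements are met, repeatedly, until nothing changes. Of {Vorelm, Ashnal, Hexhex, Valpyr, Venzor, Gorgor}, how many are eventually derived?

0

Vorelm would need Gorgor (Rule 4), but Gorgor is never earned.
No rule produces Ashnal, and it is not given.
Hexhex would need Ashnal and Torkel (Rule 12), but Ashnal is never earned.
Valpyr would need Venzor and Corlio (Rule 3), but Venzor is never earned.
Venzor would need Hexhex (Rule 10), but Hexhex is never earned.
Gorgor would need Falnal and Ashnal (Rule 6), but Ashnal is never earned.
None of the 6 are reached.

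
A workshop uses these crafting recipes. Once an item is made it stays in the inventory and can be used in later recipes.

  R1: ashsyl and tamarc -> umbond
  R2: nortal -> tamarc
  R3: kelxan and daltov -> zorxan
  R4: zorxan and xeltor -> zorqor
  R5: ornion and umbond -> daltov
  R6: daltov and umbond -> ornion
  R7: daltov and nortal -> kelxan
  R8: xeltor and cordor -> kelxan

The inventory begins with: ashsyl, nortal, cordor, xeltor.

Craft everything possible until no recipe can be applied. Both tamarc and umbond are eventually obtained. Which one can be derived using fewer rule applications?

tamarc

tamarc: Using R2, nortal makes tamarc. [1 rule application]
umbond: nortal -> tamarc (R2). Using R1, ashsyl and tamarc make umbond. [2 rule applications]
tamarc needs fewer.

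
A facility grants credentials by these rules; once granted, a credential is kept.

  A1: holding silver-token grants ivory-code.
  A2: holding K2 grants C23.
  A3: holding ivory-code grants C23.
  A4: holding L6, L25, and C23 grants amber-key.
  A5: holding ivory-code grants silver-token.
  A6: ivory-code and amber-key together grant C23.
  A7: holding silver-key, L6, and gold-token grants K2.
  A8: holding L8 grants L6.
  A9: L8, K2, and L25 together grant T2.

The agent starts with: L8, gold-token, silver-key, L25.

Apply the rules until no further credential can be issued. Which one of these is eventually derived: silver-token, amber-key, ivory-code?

Holding L8 grants L6 (A8).
Holding silver-key, L6, and gold-token grants K2 (A7).
Holding K2 grants C23 (A2).
Holding L6, L25, and C23 grants amber-key (A4).
ivory-code would need silver-token (A1), but silver-token is never granted. silver-token would need ivory-code (A5), but ivory-code is never granted.

amber-key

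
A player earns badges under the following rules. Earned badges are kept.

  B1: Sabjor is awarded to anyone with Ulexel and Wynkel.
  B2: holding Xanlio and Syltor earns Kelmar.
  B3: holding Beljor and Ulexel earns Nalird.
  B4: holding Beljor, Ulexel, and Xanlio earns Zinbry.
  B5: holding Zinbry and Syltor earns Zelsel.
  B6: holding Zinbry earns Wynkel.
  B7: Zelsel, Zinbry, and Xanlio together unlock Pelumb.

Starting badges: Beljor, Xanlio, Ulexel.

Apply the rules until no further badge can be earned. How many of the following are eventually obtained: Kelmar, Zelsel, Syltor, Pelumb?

0

Kelmar would need Xanlio and Syltor (B2), but Syltor is never earned.
Zelsel would need Zinbry and Syltor (B5), but Syltor is never earned.
No rule produces Syltor, and it is not given.
Pelumb would need Zelsel, Zinbry, and Xanlio (B7), but Zelsel is never earned.
None of the 4 are reached.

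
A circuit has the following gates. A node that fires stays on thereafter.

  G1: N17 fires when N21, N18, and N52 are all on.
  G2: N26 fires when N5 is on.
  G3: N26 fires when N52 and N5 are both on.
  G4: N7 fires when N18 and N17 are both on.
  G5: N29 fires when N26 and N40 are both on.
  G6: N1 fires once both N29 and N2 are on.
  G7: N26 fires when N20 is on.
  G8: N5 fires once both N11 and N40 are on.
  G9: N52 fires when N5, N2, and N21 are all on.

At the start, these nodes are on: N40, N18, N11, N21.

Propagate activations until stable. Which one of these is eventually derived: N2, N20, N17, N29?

G8: N11 and N40 on → N5 on.
N5 is on, so N26 fires (G2).
G5: N26 and N40 on → N29 on.
N17 would need N21, N18, and N52 (G1), but N52 never turns on. No rule produces N20, and it is not given. No rule produces N2, and it is not given.

N29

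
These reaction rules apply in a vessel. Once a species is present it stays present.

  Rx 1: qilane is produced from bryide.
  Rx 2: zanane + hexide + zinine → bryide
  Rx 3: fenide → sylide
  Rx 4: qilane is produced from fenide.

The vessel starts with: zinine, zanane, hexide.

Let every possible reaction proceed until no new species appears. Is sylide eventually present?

No

sylide would need fenide (Rx 3), but fenide never forms.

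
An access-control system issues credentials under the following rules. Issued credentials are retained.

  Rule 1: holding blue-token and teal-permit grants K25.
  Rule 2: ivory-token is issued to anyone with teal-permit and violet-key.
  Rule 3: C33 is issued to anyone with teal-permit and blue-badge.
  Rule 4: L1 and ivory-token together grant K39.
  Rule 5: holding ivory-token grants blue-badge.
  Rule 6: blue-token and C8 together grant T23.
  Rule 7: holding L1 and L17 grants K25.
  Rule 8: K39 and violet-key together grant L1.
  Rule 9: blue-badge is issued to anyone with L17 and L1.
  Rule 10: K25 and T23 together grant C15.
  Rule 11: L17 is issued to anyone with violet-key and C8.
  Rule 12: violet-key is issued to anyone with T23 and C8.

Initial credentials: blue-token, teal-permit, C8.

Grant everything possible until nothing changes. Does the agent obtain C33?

Yes

Holding blue-token and C8 grants T23 (Rule 6).
Holding T23 and C8 grants violet-key (Rule 12).
Holding teal-permit and violet-key grants ivory-token (Rule 2).
Holding ivory-token grants blue-badge (Rule 5).
Holding teal-permit and blue-badge grants C33 (Rule 3).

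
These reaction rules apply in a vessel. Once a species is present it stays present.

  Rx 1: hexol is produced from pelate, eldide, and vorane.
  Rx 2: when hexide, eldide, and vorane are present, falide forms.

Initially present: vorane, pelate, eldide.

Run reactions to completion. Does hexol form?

Yes

pelate, eldide, and vorane present → hexol forms (Rx 1).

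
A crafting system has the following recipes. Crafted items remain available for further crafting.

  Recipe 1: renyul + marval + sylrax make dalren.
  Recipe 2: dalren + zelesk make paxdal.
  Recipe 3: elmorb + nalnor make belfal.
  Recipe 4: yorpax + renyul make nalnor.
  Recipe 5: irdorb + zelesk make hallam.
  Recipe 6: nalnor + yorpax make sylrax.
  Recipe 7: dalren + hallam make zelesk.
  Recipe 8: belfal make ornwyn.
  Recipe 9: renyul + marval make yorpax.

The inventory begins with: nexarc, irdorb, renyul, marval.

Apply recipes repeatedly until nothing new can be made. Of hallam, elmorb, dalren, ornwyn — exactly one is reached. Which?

dalren

renyul + marval → yorpax (Recipe 9).
Using Recipe 4, yorpax and renyul make nalnor.
nalnor + yorpax → sylrax (Recipe 6).
renyul + marval + sylrax → dalren (Recipe 1).
hallam would need irdorb and zelesk (Recipe 5), but zelesk is never obtained. No rule produces elmorb, and it is not given. ornwyn would need belfal (Recipe 8), but belfal is never obtained.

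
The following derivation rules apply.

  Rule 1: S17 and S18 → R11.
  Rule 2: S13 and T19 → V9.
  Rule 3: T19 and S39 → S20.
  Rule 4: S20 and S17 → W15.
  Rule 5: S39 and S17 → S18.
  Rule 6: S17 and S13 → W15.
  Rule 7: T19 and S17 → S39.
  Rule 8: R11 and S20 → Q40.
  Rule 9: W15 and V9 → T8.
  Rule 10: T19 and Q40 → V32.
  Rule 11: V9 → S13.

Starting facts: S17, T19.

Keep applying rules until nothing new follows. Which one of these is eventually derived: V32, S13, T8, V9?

T19 and S17 hold, so S39 follows (Rule 7).
From S39 and S17, Rule 5 gives S18.
From T19 and S39, Rule 3 gives S20.
S17 and S18 hold, so R11 follows (Rule 1).
R11 and S20 hold, so Q40 follows (Rule 8).
T19 and Q40 hold, so V32 follows (Rule 10).
V9 would need S13 and T19 (Rule 2), but S13 is never established. T8 would need W15 and V9 (Rule 9), but V9 is never established. S13 would need V9 (Rule 11), but V9 is never established.

V32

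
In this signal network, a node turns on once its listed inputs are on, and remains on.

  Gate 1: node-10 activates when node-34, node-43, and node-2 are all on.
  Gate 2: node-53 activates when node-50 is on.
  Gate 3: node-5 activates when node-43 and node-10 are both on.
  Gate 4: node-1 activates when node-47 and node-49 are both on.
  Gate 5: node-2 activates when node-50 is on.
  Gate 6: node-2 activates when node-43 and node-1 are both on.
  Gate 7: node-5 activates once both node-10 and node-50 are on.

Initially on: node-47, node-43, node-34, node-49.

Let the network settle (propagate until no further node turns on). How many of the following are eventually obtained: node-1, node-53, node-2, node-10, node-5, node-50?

4

Gate 4: node-47 and node-49 on → node-1 on.
Gate 6: node-43 and node-1 on → node-2 on.
Gate 1: node-34, node-43, and node-2 on → node-10 on.
Gate 3: node-43 and node-10 on → node-5 on.
node-1: reached.
node-53 would need node-50 (Gate 2), but node-50 never turns on.
node-2: reached.
node-10: reached.
node-5: reached.
No rule produces node-50, and it is not given.
Reached: node-1, node-2, node-10, and node-5 — 4 of the 6.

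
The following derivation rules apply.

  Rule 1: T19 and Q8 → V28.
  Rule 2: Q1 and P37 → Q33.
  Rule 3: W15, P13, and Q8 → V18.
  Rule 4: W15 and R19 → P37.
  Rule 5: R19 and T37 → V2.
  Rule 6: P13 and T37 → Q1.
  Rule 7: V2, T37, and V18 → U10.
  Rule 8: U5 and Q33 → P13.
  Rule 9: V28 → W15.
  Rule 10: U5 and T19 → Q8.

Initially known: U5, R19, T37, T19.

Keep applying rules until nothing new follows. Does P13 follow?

P13 would need U5 and Q33 (Rule 8), but Q33 is never established.

No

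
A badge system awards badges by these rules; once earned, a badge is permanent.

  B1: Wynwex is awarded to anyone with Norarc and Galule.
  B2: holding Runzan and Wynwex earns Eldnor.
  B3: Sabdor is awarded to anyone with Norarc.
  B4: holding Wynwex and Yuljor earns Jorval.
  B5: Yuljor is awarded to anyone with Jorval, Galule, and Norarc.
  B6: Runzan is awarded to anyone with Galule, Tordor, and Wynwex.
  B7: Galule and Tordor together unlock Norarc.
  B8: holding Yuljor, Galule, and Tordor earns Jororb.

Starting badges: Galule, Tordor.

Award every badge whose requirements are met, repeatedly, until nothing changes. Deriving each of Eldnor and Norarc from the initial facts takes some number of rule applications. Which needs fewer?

Norarc

Norarc: With Galule and Tordor, Norarc is earned (B7). [1 rule application]
Eldnor: With Galule and Tordor, Norarc is earned (B7). With Norarc and Galule, Wynwex is earned (B1). With Galule, Tordor, and Wynwex, Runzan is earned (B6). With Runzan and Wynwex, Eldnor is earned (B2). [4 rule applications]
Norarc needs fewer.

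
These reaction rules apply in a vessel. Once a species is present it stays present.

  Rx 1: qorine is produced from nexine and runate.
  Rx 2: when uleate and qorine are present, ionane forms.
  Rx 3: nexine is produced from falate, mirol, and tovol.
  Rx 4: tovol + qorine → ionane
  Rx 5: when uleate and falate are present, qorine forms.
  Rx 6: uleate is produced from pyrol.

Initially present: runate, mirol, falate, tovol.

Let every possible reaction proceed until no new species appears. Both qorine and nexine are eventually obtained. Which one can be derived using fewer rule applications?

nexine

nexine: falate, mirol, and tovol present → nexine forms (Rx 3). [1 rule application]
qorine: falate, mirol, and tovol present → nexine forms (Rx 3). nexine and runate present → qorine forms (Rx 1). [2 rule applications]
nexine needs fewer.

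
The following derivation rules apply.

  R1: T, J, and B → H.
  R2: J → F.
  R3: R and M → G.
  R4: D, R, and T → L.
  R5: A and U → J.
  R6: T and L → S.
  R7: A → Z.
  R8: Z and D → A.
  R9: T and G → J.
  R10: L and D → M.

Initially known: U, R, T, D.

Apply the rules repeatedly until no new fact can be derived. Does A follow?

A would need Z and D (R8), but Z is never established.

No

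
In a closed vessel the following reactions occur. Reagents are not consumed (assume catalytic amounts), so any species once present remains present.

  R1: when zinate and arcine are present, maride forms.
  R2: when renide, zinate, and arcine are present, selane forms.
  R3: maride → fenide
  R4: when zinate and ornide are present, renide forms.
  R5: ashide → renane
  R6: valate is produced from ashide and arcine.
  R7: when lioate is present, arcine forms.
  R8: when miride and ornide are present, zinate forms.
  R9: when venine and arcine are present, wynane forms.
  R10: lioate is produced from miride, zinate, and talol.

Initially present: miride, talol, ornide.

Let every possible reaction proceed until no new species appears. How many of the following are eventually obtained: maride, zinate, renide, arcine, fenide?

miride and ornide present → zinate forms (R8).
miride, zinate, and talol present → lioate forms (R10).
zinate and ornide present → renide forms (R4).
lioate present → arcine forms (R7).
zinate and arcine present → maride forms (R1).
maride present → fenide forms (R3).
maride: reached.
zinate: reached.
renide: reached.
arcine: reached.
fenide: reached.
All 5 are reached.

5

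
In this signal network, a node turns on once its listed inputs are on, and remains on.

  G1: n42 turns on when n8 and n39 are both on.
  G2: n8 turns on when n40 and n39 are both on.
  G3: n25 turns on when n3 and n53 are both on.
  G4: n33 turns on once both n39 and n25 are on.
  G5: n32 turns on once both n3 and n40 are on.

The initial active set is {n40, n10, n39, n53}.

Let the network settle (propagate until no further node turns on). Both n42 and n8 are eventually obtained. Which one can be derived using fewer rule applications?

n8

n8: n40 and n39 are on, so n8 turns on (G2). [1 rule application]
n42: n40 and n39 are on, so n8 turns on (G2). n8 and n39 are on, so n42 turns on (G1). [2 rule applications]
n8 needs fewer.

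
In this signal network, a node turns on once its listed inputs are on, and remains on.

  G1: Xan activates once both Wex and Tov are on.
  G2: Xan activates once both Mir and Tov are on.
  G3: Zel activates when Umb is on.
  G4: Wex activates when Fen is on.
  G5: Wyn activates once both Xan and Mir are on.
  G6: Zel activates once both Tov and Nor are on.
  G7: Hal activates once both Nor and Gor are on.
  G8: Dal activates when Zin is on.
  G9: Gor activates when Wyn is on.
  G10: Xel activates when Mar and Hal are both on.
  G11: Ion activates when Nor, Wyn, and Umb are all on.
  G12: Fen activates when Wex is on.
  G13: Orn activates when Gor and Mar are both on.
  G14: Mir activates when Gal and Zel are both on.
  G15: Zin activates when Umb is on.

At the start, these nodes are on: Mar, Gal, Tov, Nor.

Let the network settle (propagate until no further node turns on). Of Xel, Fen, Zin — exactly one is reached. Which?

Xel

Tov and Nor are on, so Zel activates (G6).
Gal and Zel are on, so Mir activates (G14).
G2: Mir and Tov on → Xan on.
G5: Xan and Mir on → Wyn on.
G9: Wyn on → Gor on.
Nor and Gor are on, so Hal activates (G7).
G10: Mar and Hal on → Xel on.
Zin would need Umb (G15), but Umb never turns on. Fen would need Wex (G12), but Wex never turns on.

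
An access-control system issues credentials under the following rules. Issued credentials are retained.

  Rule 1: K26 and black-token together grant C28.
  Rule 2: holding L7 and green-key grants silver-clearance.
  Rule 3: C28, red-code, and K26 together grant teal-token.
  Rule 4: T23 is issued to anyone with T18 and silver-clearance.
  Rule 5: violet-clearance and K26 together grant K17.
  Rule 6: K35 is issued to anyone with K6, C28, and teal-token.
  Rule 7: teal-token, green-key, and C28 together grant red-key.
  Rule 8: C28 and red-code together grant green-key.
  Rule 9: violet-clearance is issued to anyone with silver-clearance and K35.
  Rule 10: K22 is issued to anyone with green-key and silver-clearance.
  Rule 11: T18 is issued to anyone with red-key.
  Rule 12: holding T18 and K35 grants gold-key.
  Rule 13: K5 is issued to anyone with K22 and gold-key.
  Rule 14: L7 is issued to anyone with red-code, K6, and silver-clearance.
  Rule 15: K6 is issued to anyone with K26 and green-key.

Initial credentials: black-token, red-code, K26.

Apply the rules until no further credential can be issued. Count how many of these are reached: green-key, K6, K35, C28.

Holding K26 and black-token grants C28 (Rule 1).
Holding C28, red-code, and K26 grants teal-token (Rule 3).
Holding C28 and red-code grants green-key (Rule 8).
Holding K26 and green-key grants K6 (Rule 15).
Holding K6, C28, and teal-token grants K35 (Rule 6).
green-key: reached.
K6: reached.
K35: reached.
C28: reached.
All 4 are reached.

4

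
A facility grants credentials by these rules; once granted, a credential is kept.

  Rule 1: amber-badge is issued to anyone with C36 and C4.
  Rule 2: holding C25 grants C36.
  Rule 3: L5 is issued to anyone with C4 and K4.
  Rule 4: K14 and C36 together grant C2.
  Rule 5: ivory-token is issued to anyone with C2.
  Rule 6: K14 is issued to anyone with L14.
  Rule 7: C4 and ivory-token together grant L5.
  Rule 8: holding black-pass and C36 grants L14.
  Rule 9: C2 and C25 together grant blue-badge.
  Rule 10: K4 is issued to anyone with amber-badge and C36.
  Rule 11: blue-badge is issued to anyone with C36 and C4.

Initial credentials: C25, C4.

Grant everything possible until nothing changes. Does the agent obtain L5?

Holding C25 grants C36 (Rule 2).
Holding C36 and C4 grants amber-badge (Rule 1).
Holding amber-badge and C36 grants K4 (Rule 10).
Holding C4 and K4 grants L5 (Rule 3).

Yes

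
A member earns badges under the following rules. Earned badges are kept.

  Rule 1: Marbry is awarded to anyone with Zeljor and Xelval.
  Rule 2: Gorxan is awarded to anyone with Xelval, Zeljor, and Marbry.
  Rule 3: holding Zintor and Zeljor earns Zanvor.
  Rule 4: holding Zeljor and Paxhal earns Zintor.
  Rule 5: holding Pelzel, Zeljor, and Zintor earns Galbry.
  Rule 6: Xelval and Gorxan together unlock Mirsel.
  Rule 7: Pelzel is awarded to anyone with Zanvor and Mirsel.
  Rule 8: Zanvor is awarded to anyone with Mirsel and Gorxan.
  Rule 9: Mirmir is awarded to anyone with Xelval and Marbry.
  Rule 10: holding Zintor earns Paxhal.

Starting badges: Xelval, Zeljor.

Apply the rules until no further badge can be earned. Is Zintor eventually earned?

Zintor would need Zeljor and Paxhal (Rule 4), but Paxhal is never earned.

No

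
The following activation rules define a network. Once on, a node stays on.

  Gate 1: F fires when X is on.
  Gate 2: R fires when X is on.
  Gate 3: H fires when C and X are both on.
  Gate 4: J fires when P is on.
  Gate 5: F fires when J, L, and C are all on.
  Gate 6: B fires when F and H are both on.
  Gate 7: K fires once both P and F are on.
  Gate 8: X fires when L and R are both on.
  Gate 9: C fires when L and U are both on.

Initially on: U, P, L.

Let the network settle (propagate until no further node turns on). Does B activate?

No

B would need F and H (Gate 6), but H never turns on.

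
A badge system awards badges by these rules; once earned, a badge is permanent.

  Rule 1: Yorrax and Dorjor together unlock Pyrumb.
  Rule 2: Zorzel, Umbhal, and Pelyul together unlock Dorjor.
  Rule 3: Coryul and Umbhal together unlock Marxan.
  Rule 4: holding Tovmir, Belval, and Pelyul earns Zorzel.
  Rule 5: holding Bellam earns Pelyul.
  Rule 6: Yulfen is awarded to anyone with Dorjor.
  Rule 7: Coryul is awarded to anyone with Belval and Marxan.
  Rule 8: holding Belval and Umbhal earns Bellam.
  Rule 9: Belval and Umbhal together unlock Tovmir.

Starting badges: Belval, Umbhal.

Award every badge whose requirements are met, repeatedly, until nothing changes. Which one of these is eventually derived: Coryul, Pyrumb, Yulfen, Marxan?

With Belval and Umbhal, Tovmir is earned (Rule 9).
With Belval and Umbhal, Bellam is earned (Rule 8).
With Bellam, Pelyul is earned (Rule 5).
With Tovmir, Belval, and Pelyul, Zorzel is earned (Rule 4).
With Zorzel, Umbhal, and Pelyul, Dorjor is earned (Rule 2).
With Dorjor, Yulfen is earned (Rule 6).
Marxan would need Coryul and Umbhal (Rule 3), but Coryul is never earned. Pyrumb would need Yorrax and Dorjor (Rule 1), but Yorrax is never earned. Coryul would need Belval and Marxan (Rule 7), but Marxan is never earned.

Yulfen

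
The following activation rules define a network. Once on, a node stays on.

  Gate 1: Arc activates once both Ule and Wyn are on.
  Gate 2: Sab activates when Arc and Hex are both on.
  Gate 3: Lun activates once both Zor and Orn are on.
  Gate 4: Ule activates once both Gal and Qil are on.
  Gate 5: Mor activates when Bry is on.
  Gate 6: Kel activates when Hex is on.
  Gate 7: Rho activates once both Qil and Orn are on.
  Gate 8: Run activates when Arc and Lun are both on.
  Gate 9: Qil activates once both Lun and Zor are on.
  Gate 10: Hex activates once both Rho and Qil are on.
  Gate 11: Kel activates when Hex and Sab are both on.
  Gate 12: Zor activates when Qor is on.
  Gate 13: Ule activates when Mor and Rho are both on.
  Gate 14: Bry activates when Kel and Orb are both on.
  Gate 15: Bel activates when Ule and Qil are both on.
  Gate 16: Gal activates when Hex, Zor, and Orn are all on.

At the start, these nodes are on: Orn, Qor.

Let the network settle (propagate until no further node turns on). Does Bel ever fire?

Gate 12: Qor on → Zor on.
Gate 3: Zor and Orn on → Lun on.
Gate 9: Lun and Zor on → Qil on.
Gate 7: Qil and Orn on → Rho on.
Gate 10: Rho and Qil on → Hex on.
Gate 16: Hex, Zor, and Orn on → Gal on.
Gal and Qil are on, so Ule activates (Gate 4).
Gate 15: Ule and Qil on → Bel on.

Yes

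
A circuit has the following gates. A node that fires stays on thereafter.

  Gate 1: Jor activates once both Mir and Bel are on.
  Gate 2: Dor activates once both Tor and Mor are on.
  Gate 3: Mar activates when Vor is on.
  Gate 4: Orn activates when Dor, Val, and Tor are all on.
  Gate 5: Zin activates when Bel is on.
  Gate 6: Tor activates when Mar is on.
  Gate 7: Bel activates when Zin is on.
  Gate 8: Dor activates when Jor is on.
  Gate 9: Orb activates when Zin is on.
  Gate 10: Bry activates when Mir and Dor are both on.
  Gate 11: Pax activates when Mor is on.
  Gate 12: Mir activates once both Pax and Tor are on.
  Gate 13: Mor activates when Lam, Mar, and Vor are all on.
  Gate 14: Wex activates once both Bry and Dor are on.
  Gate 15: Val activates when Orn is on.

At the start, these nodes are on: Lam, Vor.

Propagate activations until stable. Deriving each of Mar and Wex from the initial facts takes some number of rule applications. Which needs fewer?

Mar

Mar: Gate 3: Vor on → Mar on. [1 rule application]
Wex: Vor is on, so Mar activates (Gate 3). Lam, Mar, and Vor are on, so Mor activates (Gate 13). Gate 6: Mar on → Tor on. Gate 11: Mor on → Pax on. Tor and Mor are on, so Dor activates (Gate 2). Pax and Tor are on, so Mir activates (Gate 12). Gate 10: Mir and Dor on → Bry on. Gate 14: Bry and Dor on → Wex on. [8 rule applications]
Mar needs fewer.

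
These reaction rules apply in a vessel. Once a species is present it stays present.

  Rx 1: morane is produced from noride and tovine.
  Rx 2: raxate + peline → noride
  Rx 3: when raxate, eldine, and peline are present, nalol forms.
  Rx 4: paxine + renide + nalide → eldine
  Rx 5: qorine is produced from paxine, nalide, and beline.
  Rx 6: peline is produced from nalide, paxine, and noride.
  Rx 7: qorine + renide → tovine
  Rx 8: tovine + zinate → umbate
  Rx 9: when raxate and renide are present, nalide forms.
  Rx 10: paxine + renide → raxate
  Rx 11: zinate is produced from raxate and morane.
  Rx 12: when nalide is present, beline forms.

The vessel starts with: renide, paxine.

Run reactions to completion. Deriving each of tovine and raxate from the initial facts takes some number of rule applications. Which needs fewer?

raxate

raxate: paxine and renide present → raxate forms (Rx 10). [1 rule application]
tovine: paxine and renide present → raxate forms (Rx 10). raxate and renide present → nalide forms (Rx 9). nalide present → beline forms (Rx 12). paxine, nalide, and beline present → qorine forms (Rx 5). qorine and renide present → tovine forms (Rx 7). [5 rule applications]
raxate needs fewer.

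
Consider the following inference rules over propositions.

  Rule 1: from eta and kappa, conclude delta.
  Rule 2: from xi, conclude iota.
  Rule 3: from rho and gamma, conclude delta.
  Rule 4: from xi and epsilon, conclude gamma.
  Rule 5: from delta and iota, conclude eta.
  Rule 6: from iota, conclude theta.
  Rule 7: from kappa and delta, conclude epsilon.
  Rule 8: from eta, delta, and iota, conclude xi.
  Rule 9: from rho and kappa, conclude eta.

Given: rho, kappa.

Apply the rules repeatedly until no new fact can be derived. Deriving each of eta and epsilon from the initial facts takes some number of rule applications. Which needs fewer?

eta

eta: rho and kappa hold, so eta follows (Rule 9). [1 rule application]
epsilon: rho and kappa hold, so eta follows (Rule 9). eta and kappa hold, so delta follows (Rule 1). From kappa and delta, Rule 7 gives epsilon. [3 rule applications]
eta needs fewer.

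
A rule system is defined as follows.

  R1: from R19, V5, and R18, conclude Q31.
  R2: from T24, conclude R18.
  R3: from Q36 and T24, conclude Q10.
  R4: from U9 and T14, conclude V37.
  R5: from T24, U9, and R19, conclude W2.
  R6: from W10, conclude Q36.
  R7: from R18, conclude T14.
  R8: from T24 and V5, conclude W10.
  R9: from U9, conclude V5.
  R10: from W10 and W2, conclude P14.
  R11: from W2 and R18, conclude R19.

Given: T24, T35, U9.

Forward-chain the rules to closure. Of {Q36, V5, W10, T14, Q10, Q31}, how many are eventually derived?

From T24, R2 gives R18.
From U9, R9 gives V5.
T24 and V5 hold, so W10 follows (R8).
From R18, R7 gives T14.
W10 holds, so Q36 follows (R6).
From Q36 and T24, R3 gives Q10.
Q36: reached.
V5: reached.
W10: reached.
T14: reached.
Q10: reached.
Q31 would need R19, V5, and R18 (R1), but R19 is never established.
Reached: Q36, V5, W10, T14, and Q10 — 5 of the 6.

5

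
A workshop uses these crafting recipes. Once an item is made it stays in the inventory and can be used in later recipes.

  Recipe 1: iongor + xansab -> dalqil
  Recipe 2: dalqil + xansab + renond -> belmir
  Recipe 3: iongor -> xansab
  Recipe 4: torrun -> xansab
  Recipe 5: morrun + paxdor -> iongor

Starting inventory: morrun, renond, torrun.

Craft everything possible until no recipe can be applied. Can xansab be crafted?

Yes

Using Recipe 4, torrun makes xansab.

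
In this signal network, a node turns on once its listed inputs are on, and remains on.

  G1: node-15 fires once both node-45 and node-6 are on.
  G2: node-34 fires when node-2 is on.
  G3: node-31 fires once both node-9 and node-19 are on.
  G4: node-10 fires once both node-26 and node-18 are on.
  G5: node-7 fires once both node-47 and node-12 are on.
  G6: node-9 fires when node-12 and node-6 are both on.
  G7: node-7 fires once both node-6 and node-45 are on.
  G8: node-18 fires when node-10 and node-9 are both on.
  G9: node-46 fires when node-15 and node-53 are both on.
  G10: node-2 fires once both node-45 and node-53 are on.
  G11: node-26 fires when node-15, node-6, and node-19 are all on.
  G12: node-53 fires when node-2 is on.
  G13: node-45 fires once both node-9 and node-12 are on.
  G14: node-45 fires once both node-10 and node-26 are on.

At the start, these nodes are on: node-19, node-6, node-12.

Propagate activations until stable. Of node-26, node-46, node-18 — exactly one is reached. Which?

G6: node-12 and node-6 on → node-9 on.
G13: node-9 and node-12 on → node-45 on.
G1: node-45 and node-6 on → node-15 on.
node-15, node-6, and node-19 are on, so node-26 fires (G11).
node-18 would need node-10 and node-9 (G8), but node-10 never turns on. node-46 would need node-15 and node-53 (G9), but node-53 never turns on.

node-26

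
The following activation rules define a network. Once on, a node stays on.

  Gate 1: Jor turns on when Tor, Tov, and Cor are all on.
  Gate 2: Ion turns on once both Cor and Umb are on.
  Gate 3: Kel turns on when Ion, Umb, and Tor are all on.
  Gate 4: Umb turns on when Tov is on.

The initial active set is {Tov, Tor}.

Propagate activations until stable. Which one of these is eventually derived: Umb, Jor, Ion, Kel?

Umb

Tov is on, so Umb turns on (Gate 4).
Ion would need Cor and Umb (Gate 2), but Cor never turns on. Kel would need Ion, Umb, and Tor (Gate 3), but Ion never turns on. Jor would need Tor, Tov, and Cor (Gate 1), but Cor never turns on.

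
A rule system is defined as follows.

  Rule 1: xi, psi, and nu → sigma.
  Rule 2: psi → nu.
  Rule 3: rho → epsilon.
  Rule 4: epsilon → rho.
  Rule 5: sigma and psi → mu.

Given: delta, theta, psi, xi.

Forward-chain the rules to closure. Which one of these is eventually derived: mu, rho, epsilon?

mu

psi holds, so nu follows (Rule 2).
xi, psi, and nu hold, so sigma follows (Rule 1).
From sigma and psi, Rule 5 gives mu.
epsilon would need rho (Rule 3), but rho is never established. rho would need epsilon (Rule 4), but epsilon is never established.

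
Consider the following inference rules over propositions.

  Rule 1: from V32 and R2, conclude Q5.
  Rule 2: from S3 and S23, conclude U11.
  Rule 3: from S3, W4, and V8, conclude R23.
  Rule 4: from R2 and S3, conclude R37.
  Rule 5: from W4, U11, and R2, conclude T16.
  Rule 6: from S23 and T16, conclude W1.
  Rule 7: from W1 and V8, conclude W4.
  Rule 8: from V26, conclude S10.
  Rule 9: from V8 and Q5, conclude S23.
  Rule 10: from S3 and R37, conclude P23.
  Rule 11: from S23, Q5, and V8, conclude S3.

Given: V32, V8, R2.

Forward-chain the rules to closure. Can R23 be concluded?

No

R23 would need S3, W4, and V8 (Rule 3), but W4 is never established.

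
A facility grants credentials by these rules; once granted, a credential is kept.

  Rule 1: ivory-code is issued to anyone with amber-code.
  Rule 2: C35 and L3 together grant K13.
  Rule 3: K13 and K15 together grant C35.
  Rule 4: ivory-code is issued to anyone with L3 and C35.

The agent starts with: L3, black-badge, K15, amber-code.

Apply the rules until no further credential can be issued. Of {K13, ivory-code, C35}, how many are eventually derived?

Holding amber-code grants ivory-code (Rule 1).
K13 would need C35 and L3 (Rule 2), but C35 is never granted.
ivory-code: reached.
C35 would need K13 and K15 (Rule 3), but K13 is never granted.
Reached: ivory-code — 1 of the 3.

1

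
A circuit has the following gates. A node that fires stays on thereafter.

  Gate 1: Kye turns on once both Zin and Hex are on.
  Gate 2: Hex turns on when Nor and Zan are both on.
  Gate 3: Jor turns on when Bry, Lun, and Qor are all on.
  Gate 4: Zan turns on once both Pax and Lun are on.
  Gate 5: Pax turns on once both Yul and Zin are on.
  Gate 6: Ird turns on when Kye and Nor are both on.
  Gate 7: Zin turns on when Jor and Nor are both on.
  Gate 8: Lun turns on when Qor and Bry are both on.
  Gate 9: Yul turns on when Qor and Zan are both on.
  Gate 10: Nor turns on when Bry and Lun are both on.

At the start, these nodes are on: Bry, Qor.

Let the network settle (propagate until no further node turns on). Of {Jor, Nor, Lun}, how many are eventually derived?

Gate 8: Qor and Bry on → Lun on.
Gate 3: Bry, Lun, and Qor on → Jor on.
Bry and Lun are on, so Nor turns on (Gate 10).
Jor: reached.
Nor: reached.
Lun: reached.
All 3 are reached.

3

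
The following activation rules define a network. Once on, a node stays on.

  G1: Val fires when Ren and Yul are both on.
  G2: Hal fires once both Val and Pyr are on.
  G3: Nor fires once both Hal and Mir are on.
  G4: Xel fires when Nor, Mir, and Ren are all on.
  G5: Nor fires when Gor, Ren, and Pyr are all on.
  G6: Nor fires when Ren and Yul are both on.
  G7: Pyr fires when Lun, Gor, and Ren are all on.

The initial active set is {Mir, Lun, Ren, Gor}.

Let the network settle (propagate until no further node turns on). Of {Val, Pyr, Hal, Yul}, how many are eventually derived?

1

G7: Lun, Gor, and Ren on → Pyr on.
Val would need Ren and Yul (G1), but Yul never turns on.
Pyr: reached.
Hal would need Val and Pyr (G2), but Val never turns on.
No rule produces Yul, and it is not given.
Reached: Pyr — 1 of the 4.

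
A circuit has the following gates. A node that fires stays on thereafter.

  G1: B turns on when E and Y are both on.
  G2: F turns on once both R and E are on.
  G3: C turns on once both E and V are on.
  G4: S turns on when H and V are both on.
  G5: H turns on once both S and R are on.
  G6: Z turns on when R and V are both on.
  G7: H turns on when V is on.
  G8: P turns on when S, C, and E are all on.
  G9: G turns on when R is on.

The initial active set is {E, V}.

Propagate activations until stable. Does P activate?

Yes

V is on, so H turns on (G7).
G3: E and V on → C on.
H and V are on, so S turns on (G4).
G8: S, C, and E on → P on.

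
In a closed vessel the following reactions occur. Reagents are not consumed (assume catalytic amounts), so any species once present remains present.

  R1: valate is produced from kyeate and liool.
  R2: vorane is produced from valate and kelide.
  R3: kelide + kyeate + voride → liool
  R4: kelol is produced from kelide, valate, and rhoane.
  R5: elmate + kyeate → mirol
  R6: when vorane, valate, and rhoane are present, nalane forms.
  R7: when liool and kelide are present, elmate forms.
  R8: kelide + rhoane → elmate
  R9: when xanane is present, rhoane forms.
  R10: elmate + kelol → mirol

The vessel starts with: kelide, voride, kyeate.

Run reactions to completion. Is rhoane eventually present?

rhoane would need xanane (R9), but xanane never forms.

No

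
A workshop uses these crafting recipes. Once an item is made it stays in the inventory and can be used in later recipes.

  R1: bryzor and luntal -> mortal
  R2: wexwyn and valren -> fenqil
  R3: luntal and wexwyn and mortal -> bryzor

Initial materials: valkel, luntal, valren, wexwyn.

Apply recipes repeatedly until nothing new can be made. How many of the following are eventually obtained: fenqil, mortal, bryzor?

1

Using R2, wexwyn and valren make fenqil.
fenqil: reached.
mortal would need bryzor and luntal (R1), but bryzor is never obtained.
bryzor would need luntal, wexwyn, and mortal (R3), but mortal is never obtained.
Reached: fenqil — 1 of the 3.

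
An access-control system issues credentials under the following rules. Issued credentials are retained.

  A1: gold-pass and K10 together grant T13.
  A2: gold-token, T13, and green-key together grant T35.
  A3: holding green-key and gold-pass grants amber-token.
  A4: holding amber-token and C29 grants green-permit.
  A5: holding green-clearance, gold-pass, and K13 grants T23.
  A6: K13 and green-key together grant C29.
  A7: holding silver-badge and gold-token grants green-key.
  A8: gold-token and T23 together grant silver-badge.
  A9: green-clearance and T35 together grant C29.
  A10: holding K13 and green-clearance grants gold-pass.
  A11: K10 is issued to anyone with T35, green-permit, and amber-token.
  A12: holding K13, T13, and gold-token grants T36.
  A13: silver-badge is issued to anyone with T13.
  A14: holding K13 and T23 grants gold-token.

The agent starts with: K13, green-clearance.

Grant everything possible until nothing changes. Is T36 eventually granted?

No

T36 would need K13, T13, and gold-token (A12), but T13 is never granted.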